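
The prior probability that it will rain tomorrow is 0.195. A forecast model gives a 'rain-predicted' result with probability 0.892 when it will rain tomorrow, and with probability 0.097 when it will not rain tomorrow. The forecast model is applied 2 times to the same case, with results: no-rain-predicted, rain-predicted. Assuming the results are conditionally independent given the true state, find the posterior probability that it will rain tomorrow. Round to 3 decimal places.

With H the event that it will rain tomorrow, the joint likelihood of the observed sequence is P(data|H) = 0.108·0.892 = 0.096336 and P(data|¬H) = 0.903·0.097 = 0.087591.
Bayes: P(H|data) = 0.195·0.096336 / (0.195·0.096336 + 0.805·0.087591) = 0.018786/0.089296 = 0.2104.

Posterior P(H) ≈ 0.210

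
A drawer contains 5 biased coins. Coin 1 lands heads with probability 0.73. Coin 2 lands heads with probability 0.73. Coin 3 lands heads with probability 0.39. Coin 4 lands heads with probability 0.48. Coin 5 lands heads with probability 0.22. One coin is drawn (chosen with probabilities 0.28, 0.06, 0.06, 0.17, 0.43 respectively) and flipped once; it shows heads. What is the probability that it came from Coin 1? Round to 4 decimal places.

Posterior probability ≈ 0.4565

Tabulate prior·likelihood by source: [1] prior 0.28, lik 0.73, product 0.2044; [2] prior 0.06, lik 0.73, product 0.04380; [3] prior 0.06, lik 0.39, product 0.02340; [4] prior 0.17, lik 0.48, product 0.08160; [5] prior 0.43, lik 0.22, product 0.09460.
Normalizing constant = 0.44780; the posterior for Coin 1 is its product over the sum, 0.2044/0.44780 = 0.4565.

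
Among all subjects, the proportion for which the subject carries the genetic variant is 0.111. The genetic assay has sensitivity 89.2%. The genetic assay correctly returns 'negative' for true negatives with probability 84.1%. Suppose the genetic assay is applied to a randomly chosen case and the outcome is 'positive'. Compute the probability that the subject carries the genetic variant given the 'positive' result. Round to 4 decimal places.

P(H | E) ≈ 0.4119

Write H for 'the subject carries the genetic variant'. Prior odds H:¬H = 0.111/0.889 = 0.12486. For the 'positive' outcome, the likelihood ratio is 0.892/0.159 = 5.6101.
Posterior odds = 0.12486 × 5.6101 = 0.70047, so P(H|E) = 0.70047/(1+0.70047) = 0.4119.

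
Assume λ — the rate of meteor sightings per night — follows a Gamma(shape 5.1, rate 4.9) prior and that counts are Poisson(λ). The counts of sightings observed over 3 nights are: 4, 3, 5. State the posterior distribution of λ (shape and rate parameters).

Total count ∑xᵢ = 12 over n = 3 nights.
Gamma is conjugate to the Poisson likelihood: posterior is Gamma(shape = 5.1+12 = 17.1, rate = 4.9+3 = 7.9).

Posterior: Gamma(shape=17.1, rate=7.9)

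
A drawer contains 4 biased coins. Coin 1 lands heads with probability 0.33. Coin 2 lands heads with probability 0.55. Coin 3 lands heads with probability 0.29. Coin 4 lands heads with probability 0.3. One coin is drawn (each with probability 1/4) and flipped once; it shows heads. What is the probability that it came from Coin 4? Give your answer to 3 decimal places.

Posterior probability ≈ 0.204

Tabulate prior·likelihood by source: [1] prior 0.25, lik 0.33, product 0.08250; [2] prior 0.25, lik 0.55, product 0.1375; [3] prior 0.25, lik 0.29, product 0.07250; [4] prior 0.25, lik 0.3, product 0.07500.
Normalizing constant = 0.36750; the posterior for Coin 4 is its product over the sum, 0.07500/0.36750 = 0.204.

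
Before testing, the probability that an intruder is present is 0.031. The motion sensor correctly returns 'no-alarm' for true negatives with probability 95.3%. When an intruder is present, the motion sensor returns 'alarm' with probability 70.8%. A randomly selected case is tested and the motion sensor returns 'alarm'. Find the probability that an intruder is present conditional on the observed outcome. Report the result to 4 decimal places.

P(H | E) ≈ 0.3252

Write H for 'an intruder is present'. Prior odds H:¬H = 0.031/0.969 = 0.031992. For the 'alarm' outcome, the likelihood ratio is 0.708/0.047 = 15.064.
Posterior odds = 0.031992 × 15.064 = 0.48192, so P(H|E) = 0.48192/(1+0.48192) = 0.3252.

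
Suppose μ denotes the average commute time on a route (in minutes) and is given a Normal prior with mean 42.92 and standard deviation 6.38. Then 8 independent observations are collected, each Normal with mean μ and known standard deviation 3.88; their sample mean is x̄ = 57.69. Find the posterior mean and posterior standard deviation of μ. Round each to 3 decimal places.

With known σ, the Normal prior is conjugate. Weight on the data is w = (n/σ²)/(n/σ² + 1/τ₀²) = 0.531406/(0.531406+0.0245674) = 0.95581.
Posterior mean = w·x̄ + (1−w)·μ₀ = 0.95581·57.69 + 0.044188·42.92 = 57.037. Posterior variance = 1/(0.531406+0.0245674) = 1.79865, so SD = 1.341.

Posterior mean ≈ 57.037; posterior SD ≈ 1.341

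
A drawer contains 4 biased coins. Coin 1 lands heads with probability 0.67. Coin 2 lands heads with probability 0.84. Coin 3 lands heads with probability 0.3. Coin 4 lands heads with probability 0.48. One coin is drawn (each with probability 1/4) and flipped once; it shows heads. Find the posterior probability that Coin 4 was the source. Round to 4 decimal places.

P(heads|C1) = 0.67; P(heads|C2) = 0.84; P(heads|C3) = 0.3; P(heads|C4) = 0.48.
Prior × likelihood for each source: 0.25·0.67=0.1675, 0.25·0.84=0.2100, 0.25·0.3=0.07500, 0.25·0.48=0.1200. Summing gives P(heads) = 0.57250.
P(Coin 4 | heads) = 0.1200 / 0.57250 = 0.2096.

Posterior probability ≈ 0.2096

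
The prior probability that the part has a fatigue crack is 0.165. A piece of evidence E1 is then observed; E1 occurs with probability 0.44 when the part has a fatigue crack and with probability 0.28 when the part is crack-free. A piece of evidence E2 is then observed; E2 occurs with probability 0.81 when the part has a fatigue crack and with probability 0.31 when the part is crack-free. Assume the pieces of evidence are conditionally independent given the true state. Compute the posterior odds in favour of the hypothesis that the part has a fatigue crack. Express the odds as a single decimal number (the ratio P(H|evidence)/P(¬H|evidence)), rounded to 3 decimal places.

Prior odds = 0.165/(1−0.165) = 0.19760. In log-odds, ln(0.19760) = -1.6215.
Add log likelihood ratios: ln(1.5714) + ln(2.6129) = 1.4124.
Posterior log-odds = -0.20904, so posterior odds = exp(-0.20904) = 0.81136.

Posterior odds ≈ 0.811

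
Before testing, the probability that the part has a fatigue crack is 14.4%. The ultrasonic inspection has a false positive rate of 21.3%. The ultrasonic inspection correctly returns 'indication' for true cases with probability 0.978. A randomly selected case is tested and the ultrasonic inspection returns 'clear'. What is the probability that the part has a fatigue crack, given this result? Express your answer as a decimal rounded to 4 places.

P(H | E) ≈ 0.0047

Write H for 'the part has a fatigue crack'. Prior odds H:¬H = 0.144/0.856 = 0.16822. For the 'clear' outcome, the likelihood ratio is 0.022/0.787 = 0.027954.
Posterior odds = 0.16822 × 0.027954 = 0.0047026, so P(H|E) = 0.0047026/(1+0.0047026) = 0.0047.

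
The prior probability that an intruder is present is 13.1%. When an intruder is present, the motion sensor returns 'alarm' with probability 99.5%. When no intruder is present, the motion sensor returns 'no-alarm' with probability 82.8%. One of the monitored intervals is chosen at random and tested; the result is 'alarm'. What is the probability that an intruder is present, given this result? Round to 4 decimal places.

P(H | E) ≈ 0.4658

Let H be the event that an intruder is present. P(H) = 0.131, so P(¬H) = 0.869. With E the 'alarm' result, P(E|H) = 0.995 and P(E|¬H) = 0.172.
P(E) = 0.995·0.131 + 0.172·0.869 = 0.13035 + 0.14947 = 0.27981.
By Bayes' theorem, P(H|E) = 0.13035 / 0.27981 = 0.4658.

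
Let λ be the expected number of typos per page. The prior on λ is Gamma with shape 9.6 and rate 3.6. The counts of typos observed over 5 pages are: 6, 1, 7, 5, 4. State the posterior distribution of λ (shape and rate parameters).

Posterior: Gamma(shape=32.6, rate=8.6)

Total count ∑xᵢ = 23 over n = 5 pages.
Gamma is conjugate to the Poisson likelihood: posterior is Gamma(shape = 9.6+23 = 32.6, rate = 3.6+5 = 8.6).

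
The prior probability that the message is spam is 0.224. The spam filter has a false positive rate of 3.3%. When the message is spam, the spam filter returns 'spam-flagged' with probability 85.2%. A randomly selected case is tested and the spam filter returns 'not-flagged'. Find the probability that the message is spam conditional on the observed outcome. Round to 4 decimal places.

P(H | E) ≈ 0.0423

Write H for 'the message is spam'. Prior odds H:¬H = 0.224/0.776 = 0.28866. For the 'not-flagged' outcome, the likelihood ratio is 0.148/0.967 = 0.15305.
Posterior odds = 0.28866 × 0.15305 = 0.044180, so P(H|E) = 0.044180/(1+0.044180) = 0.0423.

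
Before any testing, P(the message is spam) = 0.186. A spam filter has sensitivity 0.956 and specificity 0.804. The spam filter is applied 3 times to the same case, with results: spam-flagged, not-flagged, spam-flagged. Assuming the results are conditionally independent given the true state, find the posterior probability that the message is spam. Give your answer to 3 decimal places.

Let H be the event that the message is spam; start with P(H) = 0.186. P('spam-flagged'|H) = 0.956, P('spam-flagged'|¬H) = 0.196.
Update on result 1 ('spam-flagged'): P(H) ← 0.956·0.1860 / (0.956·0.1860 + 0.196·0.8140) = 0.17782/0.33736 = 0.5271.
Update on result 2 ('not-flagged'): P(H) ← 0.044·0.5271 / (0.044·0.5271 + 0.804·0.4729) = 0.023192/0.40342 = 0.0575.
Update on result 3 ('spam-flagged'): P(H) ← 0.956·0.0575 / (0.956·0.0575 + 0.196·0.9425) = 0.054958/0.23969 = 0.2293.

Posterior P(H) ≈ 0.229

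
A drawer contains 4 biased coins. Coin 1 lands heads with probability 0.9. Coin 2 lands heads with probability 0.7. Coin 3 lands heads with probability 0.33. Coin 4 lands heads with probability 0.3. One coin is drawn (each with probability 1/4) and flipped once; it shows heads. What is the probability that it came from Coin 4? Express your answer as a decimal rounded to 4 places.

P(heads|C1) = 0.9; P(heads|C2) = 0.7; P(heads|C3) = 0.33; P(heads|C4) = 0.3.
Prior × likelihood for each source: 0.25·0.9=0.2250, 0.25·0.7=0.1750, 0.25·0.33=0.08250, 0.25·0.3=0.07500. Summing gives P(heads) = 0.55750.
P(Coin 4 | heads) = 0.07500 / 0.55750 = 0.1345.

Posterior probability ≈ 0.1345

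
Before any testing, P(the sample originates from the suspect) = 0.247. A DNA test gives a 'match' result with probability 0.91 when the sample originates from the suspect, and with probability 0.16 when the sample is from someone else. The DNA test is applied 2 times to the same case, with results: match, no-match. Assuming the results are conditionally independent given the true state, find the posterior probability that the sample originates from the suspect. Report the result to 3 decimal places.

Posterior P(H) ≈ 0.167

With H the event that the sample originates from the suspect, the joint likelihood of the observed sequence is P(data|H) = 0.91·0.09 = 0.081900 and P(data|¬H) = 0.16·0.84 = 0.13440.
Bayes: P(H|data) = 0.247·0.081900 / (0.247·0.081900 + 0.753·0.13440) = 0.020229/0.12143 = 0.1666.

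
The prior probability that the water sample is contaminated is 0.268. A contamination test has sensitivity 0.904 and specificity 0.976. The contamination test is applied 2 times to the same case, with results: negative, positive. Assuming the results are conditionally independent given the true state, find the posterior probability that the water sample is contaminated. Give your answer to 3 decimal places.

Let H be the event that the water sample is contaminated; start with P(H) = 0.268. P('positive'|H) = 0.904, P('positive'|¬H) = 0.024.
Update on result 1 ('negative'): P(H) ← 0.096·0.2680 / (0.096·0.2680 + 0.976·0.7320) = 0.025728/0.74016 = 0.0348.
Update on result 2 ('positive'): P(H) ← 0.904·0.0348 / (0.904·0.0348 + 0.024·0.9652) = 0.031423/0.054589 = 0.5756.

Posterior P(H) ≈ 0.576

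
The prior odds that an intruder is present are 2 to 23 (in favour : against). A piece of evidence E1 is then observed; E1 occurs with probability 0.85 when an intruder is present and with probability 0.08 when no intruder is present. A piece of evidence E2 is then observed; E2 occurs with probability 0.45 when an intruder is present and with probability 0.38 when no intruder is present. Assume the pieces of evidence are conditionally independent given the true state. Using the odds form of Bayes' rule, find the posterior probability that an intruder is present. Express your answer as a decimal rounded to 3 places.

Prior odds = 2/23 = 0.086957.
Likelihood ratio for E1 = 0.85/0.08 = 10.625.
Likelihood ratio for E2 = 0.45/0.38 = 1.1842.
Posterior odds = prior odds × LR₁ × LR₂ = 1.0941.
Posterior probability = odds/(1+odds) = 1.0941/2.0941 = 0.522.

Posterior probability ≈ 0.522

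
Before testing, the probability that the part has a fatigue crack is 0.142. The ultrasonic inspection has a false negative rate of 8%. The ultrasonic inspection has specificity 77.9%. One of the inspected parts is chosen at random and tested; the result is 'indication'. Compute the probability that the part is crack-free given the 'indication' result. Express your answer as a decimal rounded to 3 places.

Write H for 'the part has a fatigue crack'. Prior odds H:¬H = 0.142/0.858 = 0.16550. For the 'indication' outcome, the likelihood ratio is 0.92/0.221 = 4.1629.
Posterior odds = 0.16550 × 4.1629 = 0.68896, so P(H|E) = 0.68896/(1+0.68896) = 0.408. Then P(¬H|E) = 1 − 0.408 = 0.592.

P(¬H | E) ≈ 0.592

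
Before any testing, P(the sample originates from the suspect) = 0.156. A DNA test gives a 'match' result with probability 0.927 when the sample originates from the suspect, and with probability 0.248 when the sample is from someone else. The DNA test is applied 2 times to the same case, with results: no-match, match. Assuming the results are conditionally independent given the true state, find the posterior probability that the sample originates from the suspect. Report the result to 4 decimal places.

Let H be the event that the sample originates from the suspect; start with P(H) = 0.156. P('match'|H) = 0.927, P('match'|¬H) = 0.248.
Update on result 1 ('no-match'): P(H) ← 0.073·0.1560 / (0.073·0.1560 + 0.752·0.8440) = 0.011388/0.64608 = 0.0176.
Update on result 2 ('match'): P(H) ← 0.927·0.0176 / (0.927·0.0176 + 0.248·0.9824) = 0.016340/0.25997 = 0.0629.

Posterior P(H) ≈ 0.0629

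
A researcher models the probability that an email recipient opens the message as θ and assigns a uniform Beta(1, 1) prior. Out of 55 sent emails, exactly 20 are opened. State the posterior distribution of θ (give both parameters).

Posterior: Beta(21, 36)

The binomial likelihood is conjugate to the Beta prior: with 20 successes and 35 failures, the posterior is Beta(1+20, 1+35) = Beta(21, 36).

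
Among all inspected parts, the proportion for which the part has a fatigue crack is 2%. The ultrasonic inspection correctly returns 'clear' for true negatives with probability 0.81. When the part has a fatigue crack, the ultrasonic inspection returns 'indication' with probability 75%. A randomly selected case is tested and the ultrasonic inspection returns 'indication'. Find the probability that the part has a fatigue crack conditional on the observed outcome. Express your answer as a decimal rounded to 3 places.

Let H be the event that the part has a fatigue crack. P(H) = 0.02, so P(¬H) = 0.98. With E the 'indication' result, P(E|H) = 0.75 and P(E|¬H) = 0.19.
P(E) = 0.75·0.02 + 0.19·0.98 = 0.015000 + 0.18620 = 0.20120.
By Bayes' theorem, P(H|E) = 0.015000 / 0.20120 = 0.075.

P(H | E) ≈ 0.075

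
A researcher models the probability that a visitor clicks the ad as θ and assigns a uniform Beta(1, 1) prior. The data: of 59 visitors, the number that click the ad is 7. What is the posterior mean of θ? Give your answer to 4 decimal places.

Posterior mean ≈ 0.1311

Observing 7 successes and 52 failures updates Beta(1, 1) by adding the success and failure counts to the two shape parameters: α = 1+7 = 8, β = 1+52 = 53.
Posterior mean = α/(α+β) = 8/61 = 0.1311.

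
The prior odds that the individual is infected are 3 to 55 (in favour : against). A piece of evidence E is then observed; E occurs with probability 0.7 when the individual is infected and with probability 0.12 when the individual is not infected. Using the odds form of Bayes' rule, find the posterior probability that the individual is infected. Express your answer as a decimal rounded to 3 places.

Posterior probability ≈ 0.241

Prior odds = 3/55 = 0.054545. In log-odds, ln(0.054545) = -2.9087.
Add log likelihood ratio: ln(5.8333) = 1.7636.
Posterior log-odds = -1.1451, so posterior odds = exp(-1.1451) = 0.31818. Converting, P(H|E) = 0.31818/1.3182 = 0.241.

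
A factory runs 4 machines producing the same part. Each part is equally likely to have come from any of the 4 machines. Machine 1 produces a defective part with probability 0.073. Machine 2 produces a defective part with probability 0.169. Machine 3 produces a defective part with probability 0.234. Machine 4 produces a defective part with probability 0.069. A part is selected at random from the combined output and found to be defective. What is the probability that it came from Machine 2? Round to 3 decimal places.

Posterior probability ≈ 0.310

P(defective|M1) = 0.073; P(defective|M2) = 0.169; P(defective|M3) = 0.234; P(defective|M4) = 0.069.
Prior × likelihood for each source: 0.25·0.073=0.01825, 0.25·0.169=0.04225, 0.25·0.234=0.05850, 0.25·0.069=0.01725. Summing gives P(defective) = 0.13625.
P(Machine 2 | defective) = 0.04225 / 0.13625 = 0.310.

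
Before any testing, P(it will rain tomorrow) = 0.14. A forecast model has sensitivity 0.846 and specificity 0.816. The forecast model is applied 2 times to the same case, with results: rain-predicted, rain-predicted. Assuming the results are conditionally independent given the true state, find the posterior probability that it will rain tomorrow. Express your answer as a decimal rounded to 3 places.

Let H be the event that it will rain tomorrow; start with P(H) = 0.14. P('rain-predicted'|H) = 0.846, P('rain-predicted'|¬H) = 0.184.
Update on result 1 ('rain-predicted'): P(H) ← 0.846·0.1400 / (0.846·0.1400 + 0.184·0.8600) = 0.11844/0.27668 = 0.4281.
Update on result 2 ('rain-predicted'): P(H) ← 0.846·0.4281 / (0.846·0.4281 + 0.184·0.5719) = 0.36215/0.46739 = 0.7748.

Posterior P(H) ≈ 0.775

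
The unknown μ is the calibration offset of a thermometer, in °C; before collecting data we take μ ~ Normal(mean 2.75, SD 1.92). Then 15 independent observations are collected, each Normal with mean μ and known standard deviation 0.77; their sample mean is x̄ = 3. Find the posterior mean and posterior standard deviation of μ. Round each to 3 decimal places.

Prior precision 1/τ₀² = 1/1.92² = 0.271267; data precision n/σ² = 15/0.77² = 25.2994.
Posterior precision = 0.271267 + 25.2994 = 25.5706, giving posterior SD = 1/√25.5706 = 0.198.
Posterior mean = (0.271267·2.75 + 25.2994·3) / 25.5706 = 2.997.

Posterior mean ≈ 2.997; posterior SD ≈ 0.198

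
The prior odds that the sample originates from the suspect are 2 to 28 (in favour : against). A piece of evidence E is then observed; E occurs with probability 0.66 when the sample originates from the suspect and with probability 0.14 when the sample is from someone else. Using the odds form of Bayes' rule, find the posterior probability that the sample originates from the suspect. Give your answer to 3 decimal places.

Prior odds = 2/28 = 0.071429. In log-odds, ln(0.071429) = -2.6391.
Add log likelihood ratio: ln(4.7143) = 1.5506.
Posterior log-odds = -1.0885, so posterior odds = exp(-1.0885) = 0.33673. Converting, P(H|E) = 0.33673/1.3367 = 0.252.

Posterior probability ≈ 0.252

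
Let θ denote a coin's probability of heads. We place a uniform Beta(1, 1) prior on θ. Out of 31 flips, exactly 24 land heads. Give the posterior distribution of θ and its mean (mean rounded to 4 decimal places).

The binomial likelihood is conjugate to the Beta prior: with 24 successes and 7 failures, the posterior is Beta(1+24, 1+7) = Beta(25, 8).
Posterior mean = α/(α+β) = 25/33 = 0.7576.

Posterior: Beta(25, 8); mean ≈ 0.7576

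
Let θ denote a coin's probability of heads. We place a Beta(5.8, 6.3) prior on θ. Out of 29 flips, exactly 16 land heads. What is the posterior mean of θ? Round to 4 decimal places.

Observing 16 successes and 13 failures updates Beta(5.8, 6.3) by adding the success and failure counts to the two shape parameters: α = 5.8+16 = 21.8, β = 6.3+13 = 19.3.
E[θ | data] = 21.8/(21.8+19.3) = 0.5304.

Posterior mean ≈ 0.5304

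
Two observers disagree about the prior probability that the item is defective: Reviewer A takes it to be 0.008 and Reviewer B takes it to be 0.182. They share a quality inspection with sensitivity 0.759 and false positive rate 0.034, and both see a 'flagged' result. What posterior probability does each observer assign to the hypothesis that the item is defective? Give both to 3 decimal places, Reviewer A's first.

Reviewer A: 0.153; Reviewer B: 0.832

P('+'|H) = 0.759, P('+'|¬H) = 0.034.
Reviewer A: numerator 0.759·0.008 = 0.0060720; evidence = 0.0060720+0.034·0.992 = 0.039800; posterior = 0.153.
Reviewer B: numerator 0.759·0.182 = 0.13814; evidence = 0.13814+0.034·0.818 = 0.16595; posterior = 0.832.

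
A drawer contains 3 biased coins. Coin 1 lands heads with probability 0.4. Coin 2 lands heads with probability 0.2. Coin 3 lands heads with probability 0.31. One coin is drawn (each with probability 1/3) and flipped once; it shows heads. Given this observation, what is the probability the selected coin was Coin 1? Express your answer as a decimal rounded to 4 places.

Posterior probability ≈ 0.4396

Tabulate prior·likelihood by source: [1] prior 0.333333, lik 0.4, product 0.1333; [2] prior 0.333333, lik 0.2, product 0.06667; [3] prior 0.333333, lik 0.31, product 0.1033.
Normalizing constant = 0.30333; the posterior for Coin 1 is its product over the sum, 0.1333/0.30333 = 0.4396.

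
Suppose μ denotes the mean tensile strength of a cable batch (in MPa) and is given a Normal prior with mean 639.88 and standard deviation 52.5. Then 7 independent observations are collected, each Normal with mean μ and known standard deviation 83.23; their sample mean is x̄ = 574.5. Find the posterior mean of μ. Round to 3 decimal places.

With known σ, the Normal prior is conjugate. Weight on the data is w = (n/σ²)/(n/σ² + 1/τ₀²) = 0.00101050/(0.00101050+0.00036281) = 0.73581.
Posterior mean = w·x̄ + (1−w)·μ₀ = 0.73581·574.5 + 0.26419·639.88 = 591.773.

Posterior mean ≈ 591.773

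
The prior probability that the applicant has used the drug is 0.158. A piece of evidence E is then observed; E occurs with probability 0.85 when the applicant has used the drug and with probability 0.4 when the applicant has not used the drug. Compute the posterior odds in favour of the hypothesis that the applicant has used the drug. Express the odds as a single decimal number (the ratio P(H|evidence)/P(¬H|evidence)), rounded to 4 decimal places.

Prior odds = 0.158/(1−0.158) = 0.18765.
Likelihood ratio for E = 0.85/0.4 = 2.1250.
Posterior odds = prior odds × LR = 0.39875.

Posterior odds ≈ 0.3988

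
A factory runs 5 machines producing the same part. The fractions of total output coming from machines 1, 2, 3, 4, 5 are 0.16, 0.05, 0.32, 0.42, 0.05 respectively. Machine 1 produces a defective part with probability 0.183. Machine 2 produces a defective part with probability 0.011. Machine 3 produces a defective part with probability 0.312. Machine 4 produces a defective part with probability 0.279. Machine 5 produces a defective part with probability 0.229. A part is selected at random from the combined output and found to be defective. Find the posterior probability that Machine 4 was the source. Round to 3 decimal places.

Posterior probability ≈ 0.454

Tabulate prior·likelihood by source: [1] prior 0.16, lik 0.183, product 0.02928; [2] prior 0.05, lik 0.011, product 0.0005500; [3] prior 0.32, lik 0.312, product 0.09984; [4] prior 0.42, lik 0.279, product 0.1172; [5] prior 0.05, lik 0.229, product 0.01145.
Normalizing constant = 0.25830; the posterior for Machine 4 is its product over the sum, 0.1172/0.25830 = 0.454.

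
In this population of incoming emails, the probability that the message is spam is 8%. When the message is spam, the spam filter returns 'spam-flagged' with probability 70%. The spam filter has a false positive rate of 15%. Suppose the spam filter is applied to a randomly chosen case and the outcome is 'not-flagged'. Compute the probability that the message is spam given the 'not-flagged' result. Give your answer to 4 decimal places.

P(H | E) ≈ 0.0298

Write H for 'the message is spam'. Prior odds H:¬H = 0.08/0.92 = 0.086957. For the 'not-flagged' outcome, the likelihood ratio is 0.3/0.85 = 0.35294.
Posterior odds = 0.086957 × 0.35294 = 0.030691, so P(H|E) = 0.030691/(1+0.030691) = 0.0298.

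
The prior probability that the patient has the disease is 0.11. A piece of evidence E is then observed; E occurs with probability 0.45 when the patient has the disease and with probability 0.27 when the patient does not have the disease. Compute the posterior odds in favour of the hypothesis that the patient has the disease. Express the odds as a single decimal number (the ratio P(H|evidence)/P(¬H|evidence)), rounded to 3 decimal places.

Prior odds = 0.11/(1−0.11) = 0.12360. In log-odds, ln(0.12360) = -2.0907.
Add log likelihood ratio: ln(1.6667) = 0.51083.
Posterior log-odds = -1.5799, so posterior odds = exp(-1.5799) = 0.20599.

Posterior odds ≈ 0.206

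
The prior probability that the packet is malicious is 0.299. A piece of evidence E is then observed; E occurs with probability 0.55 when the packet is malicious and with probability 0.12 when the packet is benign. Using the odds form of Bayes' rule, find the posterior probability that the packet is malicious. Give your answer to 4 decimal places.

Prior odds = 0.299/(1−0.299) = 0.42653.
Likelihood ratio for E = 0.55/0.12 = 4.5833.
Posterior odds = prior odds × LR = 1.9549.
Posterior probability = odds/(1+odds) = 1.9549/2.9549 = 0.6616.

Posterior probability ≈ 0.6616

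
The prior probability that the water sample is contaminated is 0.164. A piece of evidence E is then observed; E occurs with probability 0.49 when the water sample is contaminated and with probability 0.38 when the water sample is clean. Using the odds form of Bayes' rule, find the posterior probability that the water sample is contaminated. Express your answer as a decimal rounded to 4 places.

Posterior probability ≈ 0.2019

Prior odds = 0.164/(1−0.164) = 0.19617.
Likelihood ratio for E = 0.49/0.38 = 1.2895.
Posterior odds = prior odds × LR = 0.25296.
Posterior probability = odds/(1+odds) = 0.25296/1.2530 = 0.2019.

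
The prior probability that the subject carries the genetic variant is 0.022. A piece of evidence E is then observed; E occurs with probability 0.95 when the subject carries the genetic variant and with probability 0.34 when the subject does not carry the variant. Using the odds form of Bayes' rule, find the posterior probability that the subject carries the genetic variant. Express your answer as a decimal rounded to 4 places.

Prior odds = 0.022/(1−0.022) = 0.022495.
Likelihood ratio for E = 0.95/0.34 = 2.7941.
Posterior odds = prior odds × LR = 0.062853.
Posterior probability = odds/(1+odds) = 0.062853/1.0629 = 0.0591.

Posterior probability ≈ 0.0591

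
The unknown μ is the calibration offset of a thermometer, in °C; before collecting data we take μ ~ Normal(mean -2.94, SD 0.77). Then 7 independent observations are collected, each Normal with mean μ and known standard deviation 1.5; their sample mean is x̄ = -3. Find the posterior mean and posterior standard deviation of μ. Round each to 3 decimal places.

Prior precision 1/τ₀² = 1/0.77² = 1.68663; data precision n/σ² = 7/1.5² = 3.11111.
Posterior precision = 1.68663 + 3.11111 = 4.79774, giving posterior SD = 1/√4.79774 = 0.457.
Posterior mean = (1.68663·-2.94 + 3.11111·-3) / 4.79774 = -2.979.

Posterior mean ≈ -2.979; posterior SD ≈ 0.457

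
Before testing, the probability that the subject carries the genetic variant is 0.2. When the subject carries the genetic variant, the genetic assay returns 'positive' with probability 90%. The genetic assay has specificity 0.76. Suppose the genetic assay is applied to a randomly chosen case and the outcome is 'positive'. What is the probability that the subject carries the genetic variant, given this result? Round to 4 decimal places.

P(H | E) ≈ 0.4839

Write H for 'the subject carries the genetic variant'. Prior odds H:¬H = 0.2/0.8 = 0.25000. For the 'positive' outcome, the likelihood ratio is 0.9/0.24 = 3.7500.
Posterior odds = 0.25000 × 3.7500 = 0.93750, so P(H|E) = 0.93750/(1+0.93750) = 0.4839.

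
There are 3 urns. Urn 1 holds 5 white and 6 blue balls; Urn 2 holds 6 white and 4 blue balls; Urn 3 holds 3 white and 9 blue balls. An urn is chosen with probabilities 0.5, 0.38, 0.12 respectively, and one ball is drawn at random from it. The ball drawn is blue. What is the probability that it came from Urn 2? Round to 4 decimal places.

Posterior probability ≈ 0.2953

P(blue|Urn 1) = 0.5455; P(blue|Urn 2) = 0.4; P(blue|Urn 3) = 0.75.
Prior × likelihood for each source: 0.5·0.5455=0.2727, 0.38·0.4=0.1520, 0.12·0.75=0.09000. Summing gives P(blue) = 0.51473.
P(Urn 2 | blue) = 0.1520 / 0.51473 = 0.2953.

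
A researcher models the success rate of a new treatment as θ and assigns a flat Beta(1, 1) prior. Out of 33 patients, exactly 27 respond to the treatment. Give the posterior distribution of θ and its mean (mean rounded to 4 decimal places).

The binomial likelihood is conjugate to the Beta prior: with 27 successes and 6 failures, the posterior is Beta(1+27, 1+6) = Beta(28, 7).
E[θ | data] = 28/(28+7) = 0.8000.

Posterior: Beta(28, 7); mean ≈ 0.8000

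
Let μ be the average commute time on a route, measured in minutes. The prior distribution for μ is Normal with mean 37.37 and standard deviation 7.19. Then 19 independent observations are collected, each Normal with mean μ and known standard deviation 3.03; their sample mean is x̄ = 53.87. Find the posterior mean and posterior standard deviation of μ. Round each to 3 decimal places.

Posterior mean ≈ 53.717; posterior SD ≈ 0.692

Prior precision 1/τ₀² = 1/7.19² = 0.0193438; data precision n/σ² = 19/3.03² = 2.06951.
Posterior precision = 0.0193438 + 2.06951 = 2.08886, giving posterior SD = 1/√2.08886 = 0.692.
Posterior mean = (0.0193438·37.37 + 2.06951·53.87) / 2.08886 = 53.717.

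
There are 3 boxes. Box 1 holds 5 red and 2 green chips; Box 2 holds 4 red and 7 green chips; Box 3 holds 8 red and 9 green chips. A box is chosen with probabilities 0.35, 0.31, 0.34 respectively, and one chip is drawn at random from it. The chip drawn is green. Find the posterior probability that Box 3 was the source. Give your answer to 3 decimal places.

Posterior probability ≈ 0.377

Tabulate prior·likelihood by source: [1] prior 0.35, lik 0.2857, product 0.1000; [2] prior 0.31, lik 0.6364, product 0.1973; [3] prior 0.34, lik 0.5294, product 0.1800.
Normalizing constant = 0.47727; the posterior for Box 3 is its product over the sum, 0.1800/0.47727 = 0.377.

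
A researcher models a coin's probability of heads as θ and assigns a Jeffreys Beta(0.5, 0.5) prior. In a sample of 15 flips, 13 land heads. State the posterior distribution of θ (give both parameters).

Observing 13 successes and 2 failures updates Beta(0.5, 0.5) by adding the success and failure counts to the two shape parameters: α = 0.5+13 = 13.5, β = 0.5+2 = 2.5.

Posterior: Beta(13.5, 2.5)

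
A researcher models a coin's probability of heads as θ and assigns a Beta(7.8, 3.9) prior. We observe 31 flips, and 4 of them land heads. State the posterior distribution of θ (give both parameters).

Posterior: Beta(11.8, 30.9)

Observing 4 successes and 27 failures updates Beta(7.8, 3.9) by adding the success and failure counts to the two shape parameters: α = 7.8+4 = 11.8, β = 3.9+27 = 30.9.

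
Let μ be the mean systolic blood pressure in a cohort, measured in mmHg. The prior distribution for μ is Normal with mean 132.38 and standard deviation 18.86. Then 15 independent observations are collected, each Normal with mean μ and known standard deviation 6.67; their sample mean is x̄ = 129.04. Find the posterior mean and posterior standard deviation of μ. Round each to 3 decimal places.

With known σ, the Normal prior is conjugate. Weight on the data is w = (n/σ²)/(n/σ² + 1/τ₀²) = 0.337163/(0.337163+0.00281136) = 0.99173.
Posterior mean = w·x̄ + (1−w)·μ₀ = 0.99173·129.04 + 0.0082693·132.38 = 129.068. Posterior variance = 1/(0.337163+0.00281136) = 2.94140, so SD = 1.715.

Posterior mean ≈ 129.068; posterior SD ≈ 1.715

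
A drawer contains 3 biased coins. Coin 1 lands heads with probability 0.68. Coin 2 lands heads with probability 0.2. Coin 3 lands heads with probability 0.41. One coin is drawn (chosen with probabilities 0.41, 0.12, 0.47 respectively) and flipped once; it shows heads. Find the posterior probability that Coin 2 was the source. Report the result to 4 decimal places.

Posterior probability ≈ 0.0484

P(heads|C1) = 0.68; P(heads|C2) = 0.2; P(heads|C3) = 0.41.
Prior × likelihood for each source: 0.41·0.68=0.2788, 0.12·0.2=0.02400, 0.47·0.41=0.1927. Summing gives P(heads) = 0.49550.
P(Coin 2 | heads) = 0.02400 / 0.49550 = 0.0484.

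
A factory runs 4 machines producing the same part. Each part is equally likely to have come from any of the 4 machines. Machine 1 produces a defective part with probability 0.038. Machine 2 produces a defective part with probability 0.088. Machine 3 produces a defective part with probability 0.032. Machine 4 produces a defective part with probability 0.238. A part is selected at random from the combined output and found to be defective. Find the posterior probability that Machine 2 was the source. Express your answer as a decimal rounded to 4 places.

Tabulate prior·likelihood by source: [1] prior 0.25, lik 0.038, product 0.009500; [2] prior 0.25, lik 0.088, product 0.02200; [3] prior 0.25, lik 0.032, product 0.008000; [4] prior 0.25, lik 0.238, product 0.05950.
Normalizing constant = 0.099000; the posterior for Machine 2 is its product over the sum, 0.02200/0.099000 = 0.2222.

Posterior probability ≈ 0.2222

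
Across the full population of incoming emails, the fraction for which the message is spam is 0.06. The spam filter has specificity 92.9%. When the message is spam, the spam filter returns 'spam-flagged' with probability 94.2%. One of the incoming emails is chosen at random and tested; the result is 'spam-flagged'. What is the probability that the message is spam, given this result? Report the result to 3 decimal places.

P(H | E) ≈ 0.459

Write H for 'the message is spam'. Prior odds H:¬H = 0.06/0.94 = 0.063830. For the 'spam-flagged' outcome, the likelihood ratio is 0.942/0.071 = 13.268.
Posterior odds = 0.063830 × 13.268 = 0.84687, so P(H|E) = 0.84687/(1+0.84687) = 0.459.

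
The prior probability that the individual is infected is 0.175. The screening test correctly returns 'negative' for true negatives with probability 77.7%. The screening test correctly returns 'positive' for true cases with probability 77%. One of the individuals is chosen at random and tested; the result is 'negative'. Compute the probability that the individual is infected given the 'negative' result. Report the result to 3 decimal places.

P(H | E) ≈ 0.059

Let H be the event that the individual is infected. P(H) = 0.175, so P(¬H) = 0.825. With E the 'negative' result, P(E|H) = 0.23 and P(E|¬H) = 0.777.
P(E) = 0.23·0.175 + 0.777·0.825 = 0.040250 + 0.64102 = 0.68127.
By Bayes' theorem, P(H|E) = 0.040250 / 0.68127 = 0.059.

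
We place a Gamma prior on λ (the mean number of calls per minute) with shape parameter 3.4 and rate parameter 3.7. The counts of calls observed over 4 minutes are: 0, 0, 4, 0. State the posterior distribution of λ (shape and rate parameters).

Posterior: Gamma(shape=7.4, rate=7.7)

Total count ∑xᵢ = 4 over n = 4 minutes.
Gamma is conjugate to the Poisson likelihood: posterior is Gamma(shape = 3.4+4 = 7.4, rate = 3.7+4 = 7.7).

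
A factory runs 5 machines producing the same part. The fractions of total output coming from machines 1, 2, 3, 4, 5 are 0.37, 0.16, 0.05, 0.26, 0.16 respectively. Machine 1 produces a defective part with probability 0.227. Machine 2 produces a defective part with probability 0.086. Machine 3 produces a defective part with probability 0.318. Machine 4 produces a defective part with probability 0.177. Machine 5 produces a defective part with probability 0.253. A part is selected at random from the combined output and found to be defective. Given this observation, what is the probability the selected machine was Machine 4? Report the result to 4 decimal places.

P(defective|M1) = 0.227; P(defective|M2) = 0.086; P(defective|M3) = 0.318; P(defective|M4) = 0.177; P(defective|M5) = 0.253.
Prior × likelihood for each source: 0.37·0.227=0.08399, 0.16·0.086=0.01376, 0.05·0.318=0.01590, 0.26·0.177=0.04602, 0.16·0.253=0.04048. Summing gives P(defective) = 0.20015.
P(Machine 4 | defective) = 0.04602 / 0.20015 = 0.2299.

Posterior probability ≈ 0.2299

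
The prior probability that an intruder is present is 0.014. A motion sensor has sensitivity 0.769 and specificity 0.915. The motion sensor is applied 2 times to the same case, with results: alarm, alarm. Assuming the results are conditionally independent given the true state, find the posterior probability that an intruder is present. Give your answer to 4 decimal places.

Posterior P(H) ≈ 0.5375

Let H be the event that an intruder is present; start with P(H) = 0.014. P('alarm'|H) = 0.769, P('alarm'|¬H) = 0.085.
Update on result 1 ('alarm'): P(H) ← 0.769·0.0140 / (0.769·0.0140 + 0.085·0.9860) = 0.010766/0.094576 = 0.1138.
Update on result 2 ('alarm'): P(H) ← 0.769·0.1138 / (0.769·0.1138 + 0.085·0.8862) = 0.087539/0.16286 = 0.5375.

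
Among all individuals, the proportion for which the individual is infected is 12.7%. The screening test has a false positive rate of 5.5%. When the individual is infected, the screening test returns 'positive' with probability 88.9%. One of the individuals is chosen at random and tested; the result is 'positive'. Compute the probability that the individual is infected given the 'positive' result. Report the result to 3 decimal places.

P(H | E) ≈ 0.702

Let H be the event that the individual is infected. P(H) = 0.127, so P(¬H) = 0.873. With E the 'positive' result, P(E|H) = 0.889 and P(E|¬H) = 0.055.
P(E) = 0.889·0.127 + 0.055·0.873 = 0.11290 + 0.048015 = 0.16092.
By Bayes' theorem, P(H|E) = 0.11290 / 0.16092 = 0.702.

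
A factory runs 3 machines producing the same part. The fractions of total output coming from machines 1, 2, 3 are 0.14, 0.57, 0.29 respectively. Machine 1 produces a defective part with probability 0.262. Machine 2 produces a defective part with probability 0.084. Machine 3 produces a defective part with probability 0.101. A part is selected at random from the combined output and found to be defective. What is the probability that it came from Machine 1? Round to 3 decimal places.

Posterior probability ≈ 0.322

P(defective|M1) = 0.262; P(defective|M2) = 0.084; P(defective|M3) = 0.101.
Prior × likelihood for each source: 0.14·0.262=0.03668, 0.57·0.084=0.04788, 0.29·0.101=0.02929. Summing gives P(defective) = 0.11385.
P(Machine 1 | defective) = 0.03668 / 0.11385 = 0.322.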